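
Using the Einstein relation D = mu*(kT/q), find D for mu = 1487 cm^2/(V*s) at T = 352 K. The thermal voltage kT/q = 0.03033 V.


Step 1: D = mu * (kT/q)
Step 2: D = 1487 * 0.03033
Step 3: D = 45.1 cm^2/s

45.1


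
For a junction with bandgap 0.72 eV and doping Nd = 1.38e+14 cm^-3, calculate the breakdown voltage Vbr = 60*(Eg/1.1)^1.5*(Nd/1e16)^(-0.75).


Step 1: Eg/1.1 = 0.72/1.1 = 0.654545
Step 2: (Eg/1.1)^1.5 = 0.654545^1.5 = 0.529553
Step 3: (Nd/1e16)^(-0.75) = (0.0138)^(-0.75) = 24.836517
Step 4: Vbr = 60 * 0.529553 * 24.836517 = 789.1 V

789.1


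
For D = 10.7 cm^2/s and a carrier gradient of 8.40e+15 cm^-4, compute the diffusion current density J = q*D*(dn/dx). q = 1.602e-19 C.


Step 1: J = q * D * (dn/dx)
Step 2: J = 1.602e-19 * 10.7 * 8.40e+15
Step 3: J = 1.44e-02 A/cm^2

1.44e-02


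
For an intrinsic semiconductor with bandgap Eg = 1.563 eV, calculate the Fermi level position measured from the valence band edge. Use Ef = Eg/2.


Step 1: For an intrinsic semiconductor, the Fermi level sits at midgap.
Step 2: Ef = Eg / 2 = 1.563 / 2 = 0.7815 eV

0.7815


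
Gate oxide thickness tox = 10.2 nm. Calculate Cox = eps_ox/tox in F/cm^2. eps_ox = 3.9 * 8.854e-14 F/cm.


Step 1: eps_ox = 3.9 * 8.854e-14 = 3.45306e-13 F/cm
Step 2: tox in cm = 10.2 nm * 1e-7 = 1.0200e-06 cm
Step 3: Cox = 3.45306e-13 / 1.0200e-06 = 3.39e-07 F/cm^2

3.39e-07


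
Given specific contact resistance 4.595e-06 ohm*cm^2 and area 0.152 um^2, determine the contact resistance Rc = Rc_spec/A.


Step 1: Convert area to cm^2: 0.152 um^2 = 1.5200e-09 cm^2
Step 2: Rc = Rc_spec / A = 4.595e-06 / 1.5200e-09
Step 3: Rc = 3.02e+03 ohms

3.02e+03


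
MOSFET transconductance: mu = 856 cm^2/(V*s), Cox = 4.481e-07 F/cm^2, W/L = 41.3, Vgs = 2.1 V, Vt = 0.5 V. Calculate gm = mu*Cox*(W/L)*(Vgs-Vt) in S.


Step 1: Vov = Vgs - Vt = 2.1 - 0.5 = 1.6 V
Step 2: gm = mu * Cox * (W/L) * Vov
Step 3: gm = 856 * 4.481e-07 * 41.3 * 1.6 = 2.53e-02 S

2.53e-02


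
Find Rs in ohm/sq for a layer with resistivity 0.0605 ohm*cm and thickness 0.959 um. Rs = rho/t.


Step 1: Convert thickness to cm: t = 0.959 um = 9.5900e-05 cm
Step 2: Rs = rho / t = 0.0605 / 9.5900e-05
Step 3: Rs = 630.9 ohm/sq

630.9


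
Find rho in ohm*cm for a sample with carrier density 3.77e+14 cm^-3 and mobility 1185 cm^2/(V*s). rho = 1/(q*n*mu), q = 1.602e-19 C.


Step 1: sigma = q * n * mu = 1.602e-19 * 3.77e+14 * 1185 = 7.15685e-02 S/cm
Step 2: rho = 1 / sigma = 1 / 7.15685e-02 = 13.97 ohm*cm

13.97


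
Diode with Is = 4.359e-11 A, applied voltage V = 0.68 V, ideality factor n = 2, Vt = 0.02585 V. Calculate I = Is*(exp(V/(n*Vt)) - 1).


Step 1: V/(n*Vt) = 0.68/(2*0.02585) = 13.1528
Step 2: exp(13.1528) = 5.1545e+05
Step 3: I = 4.359e-11 * (5.1545e+05 - 1) = 2.25e-05 A

2.25e-05


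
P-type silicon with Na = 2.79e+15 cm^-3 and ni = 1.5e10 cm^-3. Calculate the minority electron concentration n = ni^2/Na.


Step 1: Majority hole concentration p ≈ Na = 2.79e+15 cm^-3
Step 2: n = ni^2 / Na = (1.5e10)^2 / 2.79e+15
Step 3: n = 8.06e+04 cm^-3

8.06e+04


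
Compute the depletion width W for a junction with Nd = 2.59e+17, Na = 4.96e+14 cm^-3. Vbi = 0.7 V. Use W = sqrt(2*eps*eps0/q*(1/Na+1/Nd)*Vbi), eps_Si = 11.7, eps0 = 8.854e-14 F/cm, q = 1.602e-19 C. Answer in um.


Step 1: 1/Na + 1/Nd = 1/4.96e+14 + 1/2.59e+17 = 2.01999e-15
Step 2: 2*eps*eps0/q = 2*11.7*8.854e-14/1.602e-19 = 1.293281e+07
Step 3: W^2 = 1.293281e+07 * 2.01999e-15 * 0.7 = 1.82869e-08
Step 4: W = sqrt(1.82869e-08) = 1.352e-04 cm = 1.352 um

1.352


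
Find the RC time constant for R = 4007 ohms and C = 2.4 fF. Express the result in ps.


Step 1: tau = R * C
Step 2: tau = 4007 * 2.4 fF = 4007 * 2.4e-15 F
Step 3: tau = 9.6168e-12 s = 9.6168 ps

9.6168


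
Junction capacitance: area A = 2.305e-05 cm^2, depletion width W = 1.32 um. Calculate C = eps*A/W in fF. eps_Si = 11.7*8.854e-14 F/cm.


Step 1: eps_Si = 11.7 * 8.854e-14 = 1.035918e-12 F/cm
Step 2: W in cm = 1.32 * 1e-4 = 1.32e-04 cm
Step 3: C = 1.035918e-12 * 2.305e-05 / 1.32e-04 = 1.808933e-13 F
Step 4: C = 180.89 fF

180.89


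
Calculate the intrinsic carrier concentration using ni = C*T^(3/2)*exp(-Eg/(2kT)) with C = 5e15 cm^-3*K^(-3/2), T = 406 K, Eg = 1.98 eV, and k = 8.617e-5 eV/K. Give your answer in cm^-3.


Step 1: Compute kT = 8.617e-5 * 406 = 0.03498502 eV
Step 2: Exponent = -Eg/(2kT) = -1.98/(2*0.03498502) = -28.29783
Step 3: T^(3/2) = 406^1.5 = 8180.67
Step 4: ni = 5e15 * 8180.67 * exp(-28.29783) = 2.10e+07 cm^-3

2.10e+07


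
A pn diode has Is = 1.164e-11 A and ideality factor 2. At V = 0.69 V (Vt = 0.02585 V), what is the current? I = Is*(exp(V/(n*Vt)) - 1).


Step 1: V/(n*Vt) = 0.69/(2*0.02585) = 13.3462
Step 2: exp(13.3462) = 6.2543e+05
Step 3: I = 1.164e-11 * (6.2543e+05 - 1) = 7.28e-06 A

7.28e-06


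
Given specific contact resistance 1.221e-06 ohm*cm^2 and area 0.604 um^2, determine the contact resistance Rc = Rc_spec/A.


Step 1: Convert area to cm^2: 0.604 um^2 = 6.0400e-09 cm^2
Step 2: Rc = Rc_spec / A = 1.221e-06 / 6.0400e-09
Step 3: Rc = 2.02e+02 ohms

2.02e+02


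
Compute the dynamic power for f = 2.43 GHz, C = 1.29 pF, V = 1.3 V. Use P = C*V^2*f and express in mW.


Step 1: V^2 = 1.3^2 = 1.69 V^2
Step 2: P = C*V^2*f = 1.29e-12 F * 1.69 * 2.43e9 Hz
Step 3: P = 5.297643e-03 W
Step 4: P = 5.298 mW

5.298


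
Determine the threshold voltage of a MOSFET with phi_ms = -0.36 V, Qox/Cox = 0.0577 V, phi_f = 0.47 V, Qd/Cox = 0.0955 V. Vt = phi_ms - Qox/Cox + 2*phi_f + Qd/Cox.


Step 1: Vt = phi_ms - Qox/Cox + 2*phi_f + Qd/Cox
Step 2: Vt = -0.36 - 0.0577 + 2*0.47 + 0.0955
Step 3: Vt = -0.36 - 0.0577 + 0.94 + 0.0955
Step 4: Vt = 0.6178 V

0.6178


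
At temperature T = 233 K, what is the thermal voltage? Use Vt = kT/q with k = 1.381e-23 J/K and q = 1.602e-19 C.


Step 1: kT = 1.381e-23 * 233 = 3.21773e-21 J
Step 2: Vt = kT/q = 3.21773e-21 / 1.602e-19
Step 3: Vt = 0.02009 V

0.02009


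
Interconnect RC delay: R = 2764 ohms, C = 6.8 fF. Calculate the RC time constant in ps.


Step 1: tau = R * C
Step 2: tau = 2764 * 6.8 fF = 2764 * 6.8e-15 F
Step 3: tau = 1.87952e-11 s = 18.7952 ps

18.7952


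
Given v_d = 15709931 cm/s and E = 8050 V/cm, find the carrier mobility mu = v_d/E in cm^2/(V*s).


Step 1: mu = v_d / E
Step 2: mu = 15709931 / 8050
Step 3: mu = 1951.54 cm^2/(V*s)

1951.54


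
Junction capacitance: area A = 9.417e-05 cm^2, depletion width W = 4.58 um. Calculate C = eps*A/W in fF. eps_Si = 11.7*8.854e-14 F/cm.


Step 1: eps_Si = 11.7 * 8.854e-14 = 1.035918e-12 F/cm
Step 2: W in cm = 4.58 * 1e-4 = 4.58e-04 cm
Step 3: C = 1.035918e-12 * 9.417e-05 / 4.58e-04 = 2.129965e-13 F
Step 4: C = 213.0 fF

213.0


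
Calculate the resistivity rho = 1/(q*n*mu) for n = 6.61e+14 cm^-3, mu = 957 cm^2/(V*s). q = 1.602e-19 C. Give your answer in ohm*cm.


Step 1: sigma = q * n * mu = 1.602e-19 * 6.61e+14 * 957 = 1.01339e-01 S/cm
Step 2: rho = 1 / sigma = 1 / 1.01339e-01 = 9.868 ohm*cm

9.868


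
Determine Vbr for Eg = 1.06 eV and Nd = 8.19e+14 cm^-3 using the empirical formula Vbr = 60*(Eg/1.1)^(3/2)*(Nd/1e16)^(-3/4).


Step 1: Eg/1.1 = 1.06/1.1 = 0.963636
Step 2: (Eg/1.1)^1.5 = 0.963636^1.5 = 0.945953
Step 3: (Nd/1e16)^(-0.75) = (0.0819)^(-0.75) = 6.531863
Step 4: Vbr = 60 * 0.945953 * 6.531863 = 370.7 V

370.7


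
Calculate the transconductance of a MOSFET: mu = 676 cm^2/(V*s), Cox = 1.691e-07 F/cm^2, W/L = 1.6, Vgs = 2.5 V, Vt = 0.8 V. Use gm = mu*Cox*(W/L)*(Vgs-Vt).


Step 1: Vov = Vgs - Vt = 2.5 - 0.8 = 1.7 V
Step 2: gm = mu * Cox * (W/L) * Vov
Step 3: gm = 676 * 1.691e-07 * 1.6 * 1.7 = 3.11e-04 S

3.11e-04


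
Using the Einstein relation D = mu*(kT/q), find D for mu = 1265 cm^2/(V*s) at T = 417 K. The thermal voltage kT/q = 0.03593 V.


Step 1: D = mu * (kT/q)
Step 2: D = 1265 * 0.03593
Step 3: D = 45.45 cm^2/s

45.45


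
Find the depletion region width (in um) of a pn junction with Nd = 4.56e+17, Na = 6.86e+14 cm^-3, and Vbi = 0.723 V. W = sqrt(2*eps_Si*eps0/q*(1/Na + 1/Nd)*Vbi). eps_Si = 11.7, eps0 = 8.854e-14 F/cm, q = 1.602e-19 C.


Step 1: 1/Na + 1/Nd = 1/6.86e+14 + 1/4.56e+17 = 1.45992e-15
Step 2: 2*eps*eps0/q = 2*11.7*8.854e-14/1.602e-19 = 1.293281e+07
Step 3: W^2 = 1.293281e+07 * 1.45992e-15 * 0.723 = 1.36509e-08
Step 4: W = sqrt(1.36509e-08) = 1.168e-04 cm = 1.168 um

1.168


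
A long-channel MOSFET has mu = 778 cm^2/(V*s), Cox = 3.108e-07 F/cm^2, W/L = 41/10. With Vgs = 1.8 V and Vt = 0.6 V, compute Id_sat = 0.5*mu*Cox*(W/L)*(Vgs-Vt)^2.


Step 1: Overdrive voltage Vov = Vgs - Vt = 1.8 - 0.6 = 1.2 V
Step 2: W/L = 41/10 = 4.1
Step 3: Id = 0.5 * 778 * 3.108e-07 * 4.1 * 1.2^2
Step 4: Id = 7.14e-04 A

7.14e-04


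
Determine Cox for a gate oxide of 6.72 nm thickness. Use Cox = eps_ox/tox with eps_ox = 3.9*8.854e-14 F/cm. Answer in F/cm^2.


Step 1: eps_ox = 3.9 * 8.854e-14 = 3.45306e-13 F/cm
Step 2: tox in cm = 6.72 nm * 1e-7 = 6.7200e-07 cm
Step 3: Cox = 3.45306e-13 / 6.7200e-07 = 5.14e-07 F/cm^2

5.14e-07


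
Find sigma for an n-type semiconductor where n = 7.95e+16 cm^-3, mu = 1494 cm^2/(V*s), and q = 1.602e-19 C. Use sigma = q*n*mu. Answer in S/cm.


Step 1: sigma = q * n * mu
Step 2: sigma = 1.602e-19 * 7.95e+16 * 1494
Step 3: sigma = 1.903e+01 S/cm

1.903e+01


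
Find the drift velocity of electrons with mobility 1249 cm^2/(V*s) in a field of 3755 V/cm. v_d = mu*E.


Step 1: v_d = mu * E
Step 2: v_d = 1249 * 3755 = 4689995
Step 3: v_d = 4.69e+06 cm/s

4.69e+06


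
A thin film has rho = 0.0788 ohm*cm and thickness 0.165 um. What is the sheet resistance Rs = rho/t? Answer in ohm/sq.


Step 1: Convert thickness to cm: t = 0.165 um = 1.6500e-05 cm
Step 2: Rs = rho / t = 0.0788 / 1.6500e-05
Step 3: Rs = 4775.8 ohm/sq

4775.8


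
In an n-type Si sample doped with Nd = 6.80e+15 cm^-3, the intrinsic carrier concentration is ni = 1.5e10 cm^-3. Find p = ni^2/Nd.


Step 1: Since Nd >> ni, n ≈ Nd = 6.80e+15 cm^-3
Step 2: p = ni^2 / n = (1.5e10)^2 / 6.80e+15
Step 3: p = 2.25e20 / 6.80e+15 = 3.31e+04 cm^-3

3.31e+04


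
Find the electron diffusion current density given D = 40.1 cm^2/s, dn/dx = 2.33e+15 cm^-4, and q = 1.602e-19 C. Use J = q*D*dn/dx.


Step 1: J = q * D * (dn/dx)
Step 2: J = 1.602e-19 * 40.1 * 2.33e+15
Step 3: J = 1.50e-02 A/cm^2

1.50e-02


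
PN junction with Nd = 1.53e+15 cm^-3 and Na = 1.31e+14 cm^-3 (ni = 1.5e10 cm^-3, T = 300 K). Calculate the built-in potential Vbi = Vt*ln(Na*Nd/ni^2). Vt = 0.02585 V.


Step 1: Compute Na*Nd/ni^2 = 1.31e+14 * 1.53e+15 / (1.5e10)^2 = 8.9080e+08
Step 2: ln(8.9080e+08) = 20.6076
Step 3: Vbi = 0.02585 * 20.6076 = 0.533 V

0.533


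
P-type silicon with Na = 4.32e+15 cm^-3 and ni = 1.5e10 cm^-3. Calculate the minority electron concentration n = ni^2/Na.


Step 1: Majority hole concentration p ≈ Na = 4.32e+15 cm^-3
Step 2: n = ni^2 / Na = (1.5e10)^2 / 4.32e+15
Step 3: n = 5.21e+04 cm^-3

5.21e+04


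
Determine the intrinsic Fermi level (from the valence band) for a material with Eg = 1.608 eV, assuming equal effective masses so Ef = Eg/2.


Step 1: For an intrinsic semiconductor, the Fermi level sits at midgap.
Step 2: Ef = Eg / 2 = 1.608 / 2 = 0.804 eV

0.804


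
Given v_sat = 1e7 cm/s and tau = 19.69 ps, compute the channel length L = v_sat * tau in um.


Step 1: tau in seconds = 19.69 ps * 1e-12 = 1.9690e-11 s
Step 2: L = v_sat * tau = 1e7 * 1.9690e-11 = 1.9690e-04 cm
Step 3: L in um = 1.9690e-04 * 1e4 = 1.969 um

1.969


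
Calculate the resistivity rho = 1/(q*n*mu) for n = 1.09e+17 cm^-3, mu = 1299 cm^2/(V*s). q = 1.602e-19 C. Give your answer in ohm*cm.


Step 1: sigma = q * n * mu = 1.602e-19 * 1.09e+17 * 1299 = 2.26829e+01 S/cm
Step 2: rho = 1 / sigma = 1 / 2.26829e+01 = 0.04409 ohm*cm

0.04409


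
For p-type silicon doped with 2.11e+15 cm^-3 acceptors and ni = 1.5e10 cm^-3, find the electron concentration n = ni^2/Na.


Step 1: Majority hole concentration p ≈ Na = 2.11e+15 cm^-3
Step 2: n = ni^2 / Na = (1.5e10)^2 / 2.11e+15
Step 3: n = 1.07e+05 cm^-3

1.07e+05


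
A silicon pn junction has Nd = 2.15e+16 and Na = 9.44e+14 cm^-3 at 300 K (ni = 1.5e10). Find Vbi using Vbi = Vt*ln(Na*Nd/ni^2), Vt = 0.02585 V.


Step 1: Compute Na*Nd/ni^2 = 9.44e+14 * 2.15e+16 / (1.5e10)^2 = 9.0204e+10
Step 2: ln(9.0204e+10) = 25.2253
Step 3: Vbi = 0.02585 * 25.2253 = 0.652 V

0.652


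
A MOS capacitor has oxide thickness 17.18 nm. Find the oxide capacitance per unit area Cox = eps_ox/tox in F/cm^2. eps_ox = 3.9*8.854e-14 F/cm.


Step 1: eps_ox = 3.9 * 8.854e-14 = 3.45306e-13 F/cm
Step 2: tox in cm = 17.18 nm * 1e-7 = 1.7180e-06 cm
Step 3: Cox = 3.45306e-13 / 1.7180e-06 = 2.01e-07 F/cm^2

2.01e-07


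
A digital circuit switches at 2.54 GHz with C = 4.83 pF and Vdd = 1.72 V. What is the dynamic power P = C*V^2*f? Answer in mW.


Step 1: V^2 = 1.72^2 = 2.9584 V^2
Step 2: P = C*V^2*f = 4.83e-12 F * 2.9584 * 2.54e9 Hz
Step 3: P = 3.629424288e-02 W
Step 4: P = 36.294 mW

36.294


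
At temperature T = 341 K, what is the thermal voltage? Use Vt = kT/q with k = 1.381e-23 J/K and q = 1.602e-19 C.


Step 1: kT = 1.381e-23 * 341 = 4.70921e-21 J
Step 2: Vt = kT/q = 4.70921e-21 / 1.602e-19
Step 3: Vt = 0.0294 V

0.0294


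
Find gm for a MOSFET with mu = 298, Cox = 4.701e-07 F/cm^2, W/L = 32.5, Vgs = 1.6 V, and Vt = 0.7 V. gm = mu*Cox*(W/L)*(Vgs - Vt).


Step 1: Vov = Vgs - Vt = 1.6 - 0.7 = 0.9 V
Step 2: gm = mu * Cox * (W/L) * Vov
Step 3: gm = 298 * 4.701e-07 * 32.5 * 0.9 = 4.10e-03 S

4.10e-03


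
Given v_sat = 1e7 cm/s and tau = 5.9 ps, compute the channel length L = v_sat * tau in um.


Step 1: tau in seconds = 5.9 ps * 1e-12 = 5.9000e-12 s
Step 2: L = v_sat * tau = 1e7 * 5.9000e-12 = 5.9000e-05 cm
Step 3: L in um = 5.9000e-05 * 1e4 = 0.59 um

0.59


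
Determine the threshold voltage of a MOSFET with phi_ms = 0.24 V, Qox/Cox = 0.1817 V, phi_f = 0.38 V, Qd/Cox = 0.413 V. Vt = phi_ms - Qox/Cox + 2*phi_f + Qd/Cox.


Step 1: Vt = phi_ms - Qox/Cox + 2*phi_f + Qd/Cox
Step 2: Vt = 0.24 - 0.1817 + 2*0.38 + 0.413
Step 3: Vt = 0.24 - 0.1817 + 0.76 + 0.413
Step 4: Vt = 1.2313 V

1.2313


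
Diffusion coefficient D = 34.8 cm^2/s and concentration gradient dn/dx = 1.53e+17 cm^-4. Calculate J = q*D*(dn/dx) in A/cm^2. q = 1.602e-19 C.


Step 1: J = q * D * (dn/dx)
Step 2: J = 1.602e-19 * 34.8 * 1.53e+17
Step 3: J = 8.53e-01 A/cm^2

8.53e-01


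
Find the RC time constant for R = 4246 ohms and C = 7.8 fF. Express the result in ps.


Step 1: tau = R * C
Step 2: tau = 4246 * 7.8 fF = 4246 * 7.8e-15 F
Step 3: tau = 3.31188e-11 s = 33.1188 ps

33.1188


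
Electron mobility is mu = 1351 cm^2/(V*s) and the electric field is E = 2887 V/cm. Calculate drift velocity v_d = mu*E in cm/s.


Step 1: v_d = mu * E
Step 2: v_d = 1351 * 2887 = 3900337
Step 3: v_d = 3.90e+06 cm/s

3.90e+06


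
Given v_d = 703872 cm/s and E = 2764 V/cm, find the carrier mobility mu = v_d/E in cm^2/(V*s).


Step 1: mu = v_d / E
Step 2: mu = 703872 / 2764
Step 3: mu = 254.66 cm^2/(V*s)

254.66


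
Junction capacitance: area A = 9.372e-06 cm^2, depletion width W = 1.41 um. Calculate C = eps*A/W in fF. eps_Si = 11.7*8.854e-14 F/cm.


Step 1: eps_Si = 11.7 * 8.854e-14 = 1.035918e-12 F/cm
Step 2: W in cm = 1.41 * 1e-4 = 1.41e-04 cm
Step 3: C = 1.035918e-12 * 9.372e-06 / 1.41e-04 = 6.885549e-14 F
Step 4: C = 68.86 fF

68.86


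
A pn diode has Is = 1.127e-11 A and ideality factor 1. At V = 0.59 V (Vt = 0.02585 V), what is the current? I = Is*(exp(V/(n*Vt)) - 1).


Step 1: V/(n*Vt) = 0.59/(1*0.02585) = 22.8240
Step 2: exp(22.8240) = 8.1722e+09
Step 3: I = 1.127e-11 * (8.1722e+09 - 1) = 9.21e-02 A

9.21e-02


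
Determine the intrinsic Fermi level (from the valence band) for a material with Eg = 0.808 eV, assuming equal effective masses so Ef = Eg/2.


Step 1: For an intrinsic semiconductor, the Fermi level sits at midgap.
Step 2: Ef = Eg / 2 = 0.808 / 2 = 0.404 eV

0.404


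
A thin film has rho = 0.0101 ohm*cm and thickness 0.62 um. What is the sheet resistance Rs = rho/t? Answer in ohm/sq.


Step 1: Convert thickness to cm: t = 0.62 um = 6.2000e-05 cm
Step 2: Rs = rho / t = 0.0101 / 6.2000e-05
Step 3: Rs = 162.9 ohm/sq

162.9


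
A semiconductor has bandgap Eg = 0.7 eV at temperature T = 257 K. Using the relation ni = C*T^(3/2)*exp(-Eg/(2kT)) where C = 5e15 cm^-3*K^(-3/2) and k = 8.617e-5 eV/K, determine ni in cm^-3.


Step 1: Compute kT = 8.617e-5 * 257 = 0.02214569 eV
Step 2: Exponent = -Eg/(2kT) = -0.7/(2*0.02214569) = -15.80443
Step 3: T^(3/2) = 257^1.5 = 4120.02
Step 4: ni = 5e15 * 4120.02 * exp(-15.80443) = 2.82e+12 cm^-3

2.82e+12


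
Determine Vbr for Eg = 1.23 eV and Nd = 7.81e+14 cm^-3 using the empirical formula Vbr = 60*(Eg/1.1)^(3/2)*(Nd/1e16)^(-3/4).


Step 1: Eg/1.1 = 1.23/1.1 = 1.118182
Step 2: (Eg/1.1)^1.5 = 1.118182^1.5 = 1.182412
Step 3: (Nd/1e16)^(-0.75) = (0.0781)^(-0.75) = 6.768801
Step 4: Vbr = 60 * 1.182412 * 6.768801 = 480.2 V

480.2


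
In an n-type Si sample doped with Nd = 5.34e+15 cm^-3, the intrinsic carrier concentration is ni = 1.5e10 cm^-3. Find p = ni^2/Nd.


Step 1: Since Nd >> ni, n ≈ Nd = 5.34e+15 cm^-3
Step 2: p = ni^2 / n = (1.5e10)^2 / 5.34e+15
Step 3: p = 2.25e20 / 5.34e+15 = 4.21e+04 cm^-3

4.21e+04


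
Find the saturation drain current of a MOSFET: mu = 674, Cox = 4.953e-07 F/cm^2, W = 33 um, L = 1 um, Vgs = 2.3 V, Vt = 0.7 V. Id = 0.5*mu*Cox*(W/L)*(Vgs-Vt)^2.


Step 1: Overdrive voltage Vov = Vgs - Vt = 2.3 - 0.7 = 1.6 V
Step 2: W/L = 33/1 = 33
Step 3: Id = 0.5 * 674 * 4.953e-07 * 33 * 1.6^2
Step 4: Id = 1.41e-02 A

1.41e-02


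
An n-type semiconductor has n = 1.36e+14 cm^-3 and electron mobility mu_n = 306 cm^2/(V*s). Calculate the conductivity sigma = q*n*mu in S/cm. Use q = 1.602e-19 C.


Step 1: sigma = q * n * mu
Step 2: sigma = 1.602e-19 * 1.36e+14 * 306
Step 3: sigma = 6.667e-03 S/cm

6.667e-03


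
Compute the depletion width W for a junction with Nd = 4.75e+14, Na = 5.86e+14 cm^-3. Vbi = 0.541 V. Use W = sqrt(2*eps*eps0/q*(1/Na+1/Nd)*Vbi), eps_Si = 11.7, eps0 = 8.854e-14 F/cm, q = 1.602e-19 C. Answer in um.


Step 1: 1/Na + 1/Nd = 1/5.86e+14 + 1/4.75e+14 = 3.81175e-15
Step 2: 2*eps*eps0/q = 2*11.7*8.854e-14/1.602e-19 = 1.293281e+07
Step 3: W^2 = 1.293281e+07 * 3.81175e-15 * 0.541 = 2.66695e-08
Step 4: W = sqrt(2.66695e-08) = 1.633e-04 cm = 1.633 um

1.633


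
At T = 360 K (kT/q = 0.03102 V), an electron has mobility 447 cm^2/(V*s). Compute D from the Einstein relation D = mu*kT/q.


Step 1: D = mu * (kT/q)
Step 2: D = 447 * 0.03102
Step 3: D = 13.87 cm^2/s

13.87


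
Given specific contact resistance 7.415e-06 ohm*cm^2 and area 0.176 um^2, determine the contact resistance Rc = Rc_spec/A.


Step 1: Convert area to cm^2: 0.176 um^2 = 1.7600e-09 cm^2
Step 2: Rc = Rc_spec / A = 7.415e-06 / 1.7600e-09
Step 3: Rc = 4.21e+03 ohms

4.21e+03


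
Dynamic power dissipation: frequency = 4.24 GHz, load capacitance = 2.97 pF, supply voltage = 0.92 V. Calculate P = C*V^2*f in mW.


Step 1: V^2 = 0.92^2 = 0.8464 V^2
Step 2: P = C*V^2*f = 2.97e-12 F * 0.8464 * 4.24e9 Hz
Step 3: P = 1.065854592e-02 W
Step 4: P = 10.659 mW

10.659


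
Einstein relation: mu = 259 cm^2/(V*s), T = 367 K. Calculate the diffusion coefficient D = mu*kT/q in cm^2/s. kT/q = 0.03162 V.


Step 1: D = mu * (kT/q)
Step 2: D = 259 * 0.03162
Step 3: D = 8.19 cm^2/s

8.19


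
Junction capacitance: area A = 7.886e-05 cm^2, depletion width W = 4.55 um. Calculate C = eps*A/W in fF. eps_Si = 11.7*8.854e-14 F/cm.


Step 1: eps_Si = 11.7 * 8.854e-14 = 1.035918e-12 F/cm
Step 2: W in cm = 4.55 * 1e-4 = 4.55e-04 cm
Step 3: C = 1.035918e-12 * 7.886e-05 / 4.55e-04 = 1.795439e-13 F
Step 4: C = 179.54 fF

179.54


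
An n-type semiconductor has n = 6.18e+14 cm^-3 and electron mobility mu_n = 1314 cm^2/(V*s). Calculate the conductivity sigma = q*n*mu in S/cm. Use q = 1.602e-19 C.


Step 1: sigma = q * n * mu
Step 2: sigma = 1.602e-19 * 6.18e+14 * 1314
Step 3: sigma = 1.301e-01 S/cm

1.301e-01


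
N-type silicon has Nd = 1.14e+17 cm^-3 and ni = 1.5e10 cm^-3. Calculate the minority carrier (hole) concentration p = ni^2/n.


Step 1: Since Nd >> ni, n ≈ Nd = 1.14e+17 cm^-3
Step 2: p = ni^2 / n = (1.5e10)^2 / 1.14e+17
Step 3: p = 2.25e20 / 1.14e+17 = 1.97e+03 cm^-3

1.97e+03


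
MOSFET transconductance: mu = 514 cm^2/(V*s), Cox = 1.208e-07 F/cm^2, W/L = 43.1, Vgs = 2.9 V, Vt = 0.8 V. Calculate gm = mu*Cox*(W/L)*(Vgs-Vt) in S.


Step 1: Vov = Vgs - Vt = 2.9 - 0.8 = 2.1 V
Step 2: gm = mu * Cox * (W/L) * Vov
Step 3: gm = 514 * 1.208e-07 * 43.1 * 2.1 = 5.62e-03 S

5.62e-03


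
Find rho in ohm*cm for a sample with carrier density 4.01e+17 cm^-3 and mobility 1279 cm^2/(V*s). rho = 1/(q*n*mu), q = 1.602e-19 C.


Step 1: sigma = q * n * mu = 1.602e-19 * 4.01e+17 * 1279 = 8.21632e+01 S/cm
Step 2: rho = 1 / sigma = 1 / 8.21632e+01 = 0.01217 ohm*cm

0.01217


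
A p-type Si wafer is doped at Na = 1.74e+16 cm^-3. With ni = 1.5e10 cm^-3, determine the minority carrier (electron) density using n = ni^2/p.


Step 1: Majority hole concentration p ≈ Na = 1.74e+16 cm^-3
Step 2: n = ni^2 / Na = (1.5e10)^2 / 1.74e+16
Step 3: n = 1.29e+04 cm^-3

1.29e+04


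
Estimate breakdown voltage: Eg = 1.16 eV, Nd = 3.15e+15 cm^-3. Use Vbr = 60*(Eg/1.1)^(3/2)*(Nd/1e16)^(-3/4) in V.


Step 1: Eg/1.1 = 1.16/1.1 = 1.054545
Step 2: (Eg/1.1)^1.5 = 1.054545^1.5 = 1.082923
Step 3: (Nd/1e16)^(-0.75) = (0.315)^(-0.75) = 2.378302
Step 4: Vbr = 60 * 1.082923 * 2.378302 = 154.5 V

154.5


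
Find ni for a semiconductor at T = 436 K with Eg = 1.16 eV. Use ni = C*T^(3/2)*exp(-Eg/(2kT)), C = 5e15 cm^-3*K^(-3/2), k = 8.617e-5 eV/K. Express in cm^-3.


Step 1: Compute kT = 8.617e-5 * 436 = 0.03757012 eV
Step 2: Exponent = -Eg/(2kT) = -1.16/(2*0.03757012) = -15.43780
Step 3: T^(3/2) = 436^1.5 = 9103.95
Step 4: ni = 5e15 * 9103.95 * exp(-15.43780) = 8.99e+12 cm^-3

8.99e+12


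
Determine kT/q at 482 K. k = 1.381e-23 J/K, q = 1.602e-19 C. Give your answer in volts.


Step 1: kT = 1.381e-23 * 482 = 6.65642e-21 J
Step 2: Vt = kT/q = 6.65642e-21 / 1.602e-19
Step 3: Vt = 0.04155 V

0.04155


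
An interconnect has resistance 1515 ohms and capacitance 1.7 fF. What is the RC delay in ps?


Step 1: tau = R * C
Step 2: tau = 1515 * 1.7 fF = 1515 * 1.7e-15 F
Step 3: tau = 2.5755e-12 s = 2.5755 ps

2.5755


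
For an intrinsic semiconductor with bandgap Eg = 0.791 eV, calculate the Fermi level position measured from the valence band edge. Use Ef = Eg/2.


Step 1: For an intrinsic semiconductor, the Fermi level sits at midgap.
Step 2: Ef = Eg / 2 = 0.791 / 2 = 0.3955 eV

0.3955


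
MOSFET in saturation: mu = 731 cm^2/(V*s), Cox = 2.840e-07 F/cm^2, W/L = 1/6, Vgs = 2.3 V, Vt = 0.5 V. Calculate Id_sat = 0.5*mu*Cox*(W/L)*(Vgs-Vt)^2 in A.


Step 1: Overdrive voltage Vov = Vgs - Vt = 2.3 - 0.5 = 1.8 V
Step 2: W/L = 1/6 = 0.166667
Step 3: Id = 0.5 * 731 * 2.840e-07 * 0.166667 * 1.8^2
Step 4: Id = 5.61e-05 A

5.61e-05


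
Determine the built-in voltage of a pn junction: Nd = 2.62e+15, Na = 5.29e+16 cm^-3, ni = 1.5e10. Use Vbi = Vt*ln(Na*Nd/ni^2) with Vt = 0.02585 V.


Step 1: Compute Na*Nd/ni^2 = 5.29e+16 * 2.62e+15 / (1.5e10)^2 = 6.1599e+11
Step 2: ln(6.1599e+11) = 27.1465
Step 3: Vbi = 0.02585 * 27.1465 = 0.702 V

0.702


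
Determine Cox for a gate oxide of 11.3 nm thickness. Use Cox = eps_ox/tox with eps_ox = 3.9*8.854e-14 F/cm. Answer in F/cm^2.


Step 1: eps_ox = 3.9 * 8.854e-14 = 3.45306e-13 F/cm
Step 2: tox in cm = 11.3 nm * 1e-7 = 1.1300e-06 cm
Step 3: Cox = 3.45306e-13 / 1.1300e-06 = 3.06e-07 F/cm^2

3.06e-07


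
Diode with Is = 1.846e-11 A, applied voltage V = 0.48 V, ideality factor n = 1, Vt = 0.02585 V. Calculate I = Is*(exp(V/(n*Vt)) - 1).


Step 1: V/(n*Vt) = 0.48/(1*0.02585) = 18.5687
Step 2: exp(18.5687) = 1.1595e+08
Step 3: I = 1.846e-11 * (1.1595e+08 - 1) = 2.14e-03 A

2.14e-03


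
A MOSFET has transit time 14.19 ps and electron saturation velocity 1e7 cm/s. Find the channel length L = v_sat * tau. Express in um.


Step 1: tau in seconds = 14.19 ps * 1e-12 = 1.4190e-11 s
Step 2: L = v_sat * tau = 1e7 * 1.4190e-11 = 1.4190e-04 cm
Step 3: L in um = 1.4190e-04 * 1e4 = 1.419 um

1.419


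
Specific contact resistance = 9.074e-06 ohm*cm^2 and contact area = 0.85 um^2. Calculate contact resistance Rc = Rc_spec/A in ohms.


Step 1: Convert area to cm^2: 0.85 um^2 = 8.5000e-09 cm^2
Step 2: Rc = Rc_spec / A = 9.074e-06 / 8.5000e-09
Step 3: Rc = 1.07e+03 ohms

1.07e+03


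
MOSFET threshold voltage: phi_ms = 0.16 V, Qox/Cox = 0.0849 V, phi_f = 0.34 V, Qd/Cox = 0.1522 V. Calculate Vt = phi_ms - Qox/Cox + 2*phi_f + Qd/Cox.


Step 1: Vt = phi_ms - Qox/Cox + 2*phi_f + Qd/Cox
Step 2: Vt = 0.16 - 0.0849 + 2*0.34 + 0.1522
Step 3: Vt = 0.16 - 0.0849 + 0.68 + 0.1522
Step 4: Vt = 0.9073 V

0.9073


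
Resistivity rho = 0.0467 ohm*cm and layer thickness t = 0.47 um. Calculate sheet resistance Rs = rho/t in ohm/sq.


Step 1: Convert thickness to cm: t = 0.47 um = 4.7000e-05 cm
Step 2: Rs = rho / t = 0.0467 / 4.7000e-05
Step 3: Rs = 993.6 ohm/sq

993.6


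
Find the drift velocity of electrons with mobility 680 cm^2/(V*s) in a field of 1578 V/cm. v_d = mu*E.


Step 1: v_d = mu * E
Step 2: v_d = 680 * 1578 = 1073040
Step 3: v_d = 1.07e+06 cm/s

1.07e+06


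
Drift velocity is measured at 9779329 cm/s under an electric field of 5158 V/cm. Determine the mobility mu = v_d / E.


Step 1: mu = v_d / E
Step 2: mu = 9779329 / 5158
Step 3: mu = 1895.95 cm^2/(V*s)

1895.95


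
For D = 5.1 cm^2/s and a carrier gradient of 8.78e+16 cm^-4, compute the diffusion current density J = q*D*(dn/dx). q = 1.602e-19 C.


Step 1: J = q * D * (dn/dx)
Step 2: J = 1.602e-19 * 5.1 * 8.78e+16
Step 3: J = 7.17e-02 A/cm^2

7.17e-02


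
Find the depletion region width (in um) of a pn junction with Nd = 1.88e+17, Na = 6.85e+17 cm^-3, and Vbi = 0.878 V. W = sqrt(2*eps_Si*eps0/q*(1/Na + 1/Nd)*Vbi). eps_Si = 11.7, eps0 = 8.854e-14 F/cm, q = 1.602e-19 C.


Step 1: 1/Na + 1/Nd = 1/6.85e+17 + 1/1.88e+17 = 6.77900e-18
Step 2: 2*eps*eps0/q = 2*11.7*8.854e-14/1.602e-19 = 1.293281e+07
Step 3: W^2 = 1.293281e+07 * 6.77900e-18 * 0.878 = 7.69756e-11
Step 4: W = sqrt(7.69756e-11) = 8.774e-06 cm = 0.08774 um

0.08774


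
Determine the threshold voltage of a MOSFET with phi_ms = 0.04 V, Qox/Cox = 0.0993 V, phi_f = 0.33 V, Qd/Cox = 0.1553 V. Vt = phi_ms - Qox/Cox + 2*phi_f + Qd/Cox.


Step 1: Vt = phi_ms - Qox/Cox + 2*phi_f + Qd/Cox
Step 2: Vt = 0.04 - 0.0993 + 2*0.33 + 0.1553
Step 3: Vt = 0.04 - 0.0993 + 0.66 + 0.1553
Step 4: Vt = 0.756 V

0.756


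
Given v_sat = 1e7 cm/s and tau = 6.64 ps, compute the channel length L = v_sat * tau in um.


Step 1: tau in seconds = 6.64 ps * 1e-12 = 6.6400e-12 s
Step 2: L = v_sat * tau = 1e7 * 6.6400e-12 = 6.6400e-05 cm
Step 3: L in um = 6.6400e-05 * 1e4 = 0.664 um

0.664


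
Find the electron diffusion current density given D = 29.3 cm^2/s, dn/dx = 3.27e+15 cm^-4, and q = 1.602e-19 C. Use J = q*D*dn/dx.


Step 1: J = q * D * (dn/dx)
Step 2: J = 1.602e-19 * 29.3 * 3.27e+15
Step 3: J = 1.53e-02 A/cm^2

1.53e-02


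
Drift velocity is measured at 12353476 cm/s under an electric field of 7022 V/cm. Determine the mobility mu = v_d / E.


Step 1: mu = v_d / E
Step 2: mu = 12353476 / 7022
Step 3: mu = 1759.25 cm^2/(V*s)

1759.25


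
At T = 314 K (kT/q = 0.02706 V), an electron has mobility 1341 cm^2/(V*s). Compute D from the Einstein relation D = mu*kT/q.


Step 1: D = mu * (kT/q)
Step 2: D = 1341 * 0.02706
Step 3: D = 36.29 cm^2/s

36.29


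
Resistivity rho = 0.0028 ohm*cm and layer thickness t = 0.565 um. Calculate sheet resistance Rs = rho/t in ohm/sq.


Step 1: Convert thickness to cm: t = 0.565 um = 5.6500e-05 cm
Step 2: Rs = rho / t = 0.0028 / 5.6500e-05
Step 3: Rs = 49.6 ohm/sq

49.6


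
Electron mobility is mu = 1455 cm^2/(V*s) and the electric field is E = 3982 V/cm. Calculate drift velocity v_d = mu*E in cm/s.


Step 1: v_d = mu * E
Step 2: v_d = 1455 * 3982 = 5793810
Step 3: v_d = 5.79e+06 cm/s

5.79e+06


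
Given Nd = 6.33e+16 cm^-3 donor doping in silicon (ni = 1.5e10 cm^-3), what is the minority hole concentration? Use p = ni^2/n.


Step 1: Since Nd >> ni, n ≈ Nd = 6.33e+16 cm^-3
Step 2: p = ni^2 / n = (1.5e10)^2 / 6.33e+16
Step 3: p = 2.25e20 / 6.33e+16 = 3.55e+03 cm^-3

3.55e+03


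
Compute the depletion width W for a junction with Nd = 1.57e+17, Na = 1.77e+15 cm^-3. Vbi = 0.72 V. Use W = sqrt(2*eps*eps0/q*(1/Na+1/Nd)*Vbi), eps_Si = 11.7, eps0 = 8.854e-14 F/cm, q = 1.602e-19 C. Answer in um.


Step 1: 1/Na + 1/Nd = 1/1.77e+15 + 1/1.57e+17 = 5.71341e-16
Step 2: 2*eps*eps0/q = 2*11.7*8.854e-14/1.602e-19 = 1.293281e+07
Step 3: W^2 = 1.293281e+07 * 5.71341e-16 * 0.72 = 5.32011e-09
Step 4: W = sqrt(5.32011e-09) = 7.294e-05 cm = 0.7294 um

0.7294


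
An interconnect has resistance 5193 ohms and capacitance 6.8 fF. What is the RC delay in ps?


Step 1: tau = R * C
Step 2: tau = 5193 * 6.8 fF = 5193 * 6.8e-15 F
Step 3: tau = 3.53124e-11 s = 35.3124 ps

35.3124


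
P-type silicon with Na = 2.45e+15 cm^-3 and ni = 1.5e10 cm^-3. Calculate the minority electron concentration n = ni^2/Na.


Step 1: Majority hole concentration p ≈ Na = 2.45e+15 cm^-3
Step 2: n = ni^2 / Na = (1.5e10)^2 / 2.45e+15
Step 3: n = 9.18e+04 cm^-3

9.18e+04


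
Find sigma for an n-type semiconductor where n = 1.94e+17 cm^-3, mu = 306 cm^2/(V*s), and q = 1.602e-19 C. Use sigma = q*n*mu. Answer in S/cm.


Step 1: sigma = q * n * mu
Step 2: sigma = 1.602e-19 * 1.94e+17 * 306
Step 3: sigma = 9.510e+00 S/cm

9.510e+00


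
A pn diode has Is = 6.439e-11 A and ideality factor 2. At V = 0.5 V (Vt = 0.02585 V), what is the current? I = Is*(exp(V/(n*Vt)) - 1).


Step 1: V/(n*Vt) = 0.5/(2*0.02585) = 9.6712
Step 2: exp(9.6712) = 1.5854e+04
Step 3: I = 6.439e-11 * (1.5854e+04 - 1) = 1.02e-06 A

1.02e-06


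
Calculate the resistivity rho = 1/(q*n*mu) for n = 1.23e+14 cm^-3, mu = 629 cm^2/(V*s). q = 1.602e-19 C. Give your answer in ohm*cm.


Step 1: sigma = q * n * mu = 1.602e-19 * 1.23e+14 * 629 = 1.23942e-02 S/cm
Step 2: rho = 1 / sigma = 1 / 1.23942e-02 = 80.68 ohm*cm

80.68


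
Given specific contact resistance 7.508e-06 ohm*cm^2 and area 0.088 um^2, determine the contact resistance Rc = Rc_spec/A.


Step 1: Convert area to cm^2: 0.088 um^2 = 8.8000e-10 cm^2
Step 2: Rc = Rc_spec / A = 7.508e-06 / 8.8000e-10
Step 3: Rc = 8.53e+03 ohms

8.53e+03


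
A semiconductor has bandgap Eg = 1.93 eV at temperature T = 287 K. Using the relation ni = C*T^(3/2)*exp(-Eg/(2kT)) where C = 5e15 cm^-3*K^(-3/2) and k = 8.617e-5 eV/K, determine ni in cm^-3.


Step 1: Compute kT = 8.617e-5 * 287 = 0.02473079 eV
Step 2: Exponent = -Eg/(2kT) = -1.93/(2*0.02473079) = -39.02018
Step 3: T^(3/2) = 287^1.5 = 4862.09
Step 4: ni = 5e15 * 4862.09 * exp(-39.02018) = 2.75e+02 cm^-3

2.75e+02


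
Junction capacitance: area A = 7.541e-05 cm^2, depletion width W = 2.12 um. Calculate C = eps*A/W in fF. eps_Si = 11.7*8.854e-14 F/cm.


Step 1: eps_Si = 11.7 * 8.854e-14 = 1.035918e-12 F/cm
Step 2: W in cm = 2.12 * 1e-4 = 2.12e-04 cm
Step 3: C = 1.035918e-12 * 7.541e-05 / 2.12e-04 = 3.684839e-13 F
Step 4: C = 368.48 fF

368.48


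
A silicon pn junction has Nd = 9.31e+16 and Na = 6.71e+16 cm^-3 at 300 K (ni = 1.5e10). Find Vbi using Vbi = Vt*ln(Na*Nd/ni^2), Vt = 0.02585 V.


Step 1: Compute Na*Nd/ni^2 = 6.71e+16 * 9.31e+16 / (1.5e10)^2 = 2.7764e+13
Step 2: ln(2.7764e+13) = 30.9548
Step 3: Vbi = 0.02585 * 30.9548 = 0.8 V

0.8


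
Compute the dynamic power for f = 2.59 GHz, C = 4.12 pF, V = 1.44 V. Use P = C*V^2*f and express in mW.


Step 1: V^2 = 1.44^2 = 2.0736 V^2
Step 2: P = C*V^2*f = 4.12e-12 F * 2.0736 * 2.59e9 Hz
Step 3: P = 2.212697088e-02 W
Step 4: P = 22.127 mW

22.127


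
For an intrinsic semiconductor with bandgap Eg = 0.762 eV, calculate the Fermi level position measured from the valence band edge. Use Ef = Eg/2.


Step 1: For an intrinsic semiconductor, the Fermi level sits at midgap.
Step 2: Ef = Eg / 2 = 0.762 / 2 = 0.381 eV

0.381


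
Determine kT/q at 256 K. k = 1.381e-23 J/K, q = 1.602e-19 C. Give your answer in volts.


Step 1: kT = 1.381e-23 * 256 = 3.53536e-21 J
Step 2: Vt = kT/q = 3.53536e-21 / 1.602e-19
Step 3: Vt = 0.02207 V

0.02207


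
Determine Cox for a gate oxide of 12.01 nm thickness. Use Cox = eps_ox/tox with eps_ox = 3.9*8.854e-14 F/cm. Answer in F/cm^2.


Step 1: eps_ox = 3.9 * 8.854e-14 = 3.45306e-13 F/cm
Step 2: tox in cm = 12.01 nm * 1e-7 = 1.2010e-06 cm
Step 3: Cox = 3.45306e-13 / 1.2010e-06 = 2.88e-07 F/cm^2

2.88e-07


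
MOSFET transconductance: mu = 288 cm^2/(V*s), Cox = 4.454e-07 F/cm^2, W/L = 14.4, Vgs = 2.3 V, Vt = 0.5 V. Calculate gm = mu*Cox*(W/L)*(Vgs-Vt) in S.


Step 1: Vov = Vgs - Vt = 2.3 - 0.5 = 1.8 V
Step 2: gm = mu * Cox * (W/L) * Vov
Step 3: gm = 288 * 4.454e-07 * 14.4 * 1.8 = 3.32e-03 S

3.32e-03


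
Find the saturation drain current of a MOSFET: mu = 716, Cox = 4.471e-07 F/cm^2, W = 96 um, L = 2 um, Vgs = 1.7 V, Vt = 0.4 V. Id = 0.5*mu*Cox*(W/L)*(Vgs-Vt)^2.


Step 1: Overdrive voltage Vov = Vgs - Vt = 1.7 - 0.4 = 1.3 V
Step 2: W/L = 96/2 = 48
Step 3: Id = 0.5 * 716 * 4.471e-07 * 48 * 1.3^2
Step 4: Id = 1.30e-02 A

1.30e-02


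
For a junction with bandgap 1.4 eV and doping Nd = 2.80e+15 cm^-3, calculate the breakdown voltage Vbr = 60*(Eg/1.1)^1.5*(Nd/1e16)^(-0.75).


Step 1: Eg/1.1 = 1.4/1.1 = 1.272727
Step 2: (Eg/1.1)^1.5 = 1.272727^1.5 = 1.435830
Step 3: (Nd/1e16)^(-0.75) = (0.28)^(-0.75) = 2.597954
Step 4: Vbr = 60 * 1.435830 * 2.597954 = 223.8 V

223.8


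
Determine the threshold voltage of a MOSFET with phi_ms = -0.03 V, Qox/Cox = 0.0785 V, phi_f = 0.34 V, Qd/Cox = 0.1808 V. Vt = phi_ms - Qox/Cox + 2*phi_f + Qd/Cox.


Step 1: Vt = phi_ms - Qox/Cox + 2*phi_f + Qd/Cox
Step 2: Vt = -0.03 - 0.0785 + 2*0.34 + 0.1808
Step 3: Vt = -0.03 - 0.0785 + 0.68 + 0.1808
Step 4: Vt = 0.7523 V

0.7523


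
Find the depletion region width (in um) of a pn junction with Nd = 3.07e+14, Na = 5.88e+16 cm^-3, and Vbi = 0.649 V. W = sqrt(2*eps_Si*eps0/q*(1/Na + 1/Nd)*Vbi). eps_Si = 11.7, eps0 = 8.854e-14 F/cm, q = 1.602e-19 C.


Step 1: 1/Na + 1/Nd = 1/5.88e+16 + 1/3.07e+14 = 3.27434e-15
Step 2: 2*eps*eps0/q = 2*11.7*8.854e-14/1.602e-19 = 1.293281e+07
Step 3: W^2 = 1.293281e+07 * 3.27434e-15 * 0.649 = 2.74828e-08
Step 4: W = sqrt(2.74828e-08) = 1.658e-04 cm = 1.658 um

1.658


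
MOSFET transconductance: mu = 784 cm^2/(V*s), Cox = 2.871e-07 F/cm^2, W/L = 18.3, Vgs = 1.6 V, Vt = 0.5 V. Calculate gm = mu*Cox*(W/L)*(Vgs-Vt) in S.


Step 1: Vov = Vgs - Vt = 1.6 - 0.5 = 1.1 V
Step 2: gm = mu * Cox * (W/L) * Vov
Step 3: gm = 784 * 2.871e-07 * 18.3 * 1.1 = 4.53e-03 S

4.53e-03


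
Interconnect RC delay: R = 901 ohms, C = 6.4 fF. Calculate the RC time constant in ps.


Step 1: tau = R * C
Step 2: tau = 901 * 6.4 fF = 901 * 6.4e-15 F
Step 3: tau = 5.7664e-12 s = 5.7664 ps

5.7664


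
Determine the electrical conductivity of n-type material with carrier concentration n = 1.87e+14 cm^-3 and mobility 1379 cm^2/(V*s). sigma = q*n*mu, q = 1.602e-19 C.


Step 1: sigma = q * n * mu
Step 2: sigma = 1.602e-19 * 1.87e+14 * 1379
Step 3: sigma = 4.131e-02 S/cm

4.131e-02


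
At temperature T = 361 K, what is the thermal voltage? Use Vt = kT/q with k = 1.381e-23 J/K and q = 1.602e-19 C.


Step 1: kT = 1.381e-23 * 361 = 4.98541e-21 J
Step 2: Vt = kT/q = 4.98541e-21 / 1.602e-19
Step 3: Vt = 0.03112 V

0.03112


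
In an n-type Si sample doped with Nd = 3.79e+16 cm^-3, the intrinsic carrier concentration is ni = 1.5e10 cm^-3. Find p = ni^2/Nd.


Step 1: Since Nd >> ni, n ≈ Nd = 3.79e+16 cm^-3
Step 2: p = ni^2 / n = (1.5e10)^2 / 3.79e+16
Step 3: p = 2.25e20 / 3.79e+16 = 5.94e+03 cm^-3

5.94e+03


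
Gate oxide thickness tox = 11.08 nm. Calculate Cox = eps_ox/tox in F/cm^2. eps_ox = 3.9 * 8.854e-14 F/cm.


Step 1: eps_ox = 3.9 * 8.854e-14 = 3.45306e-13 F/cm
Step 2: tox in cm = 11.08 nm * 1e-7 = 1.1080e-06 cm
Step 3: Cox = 3.45306e-13 / 1.1080e-06 = 3.12e-07 F/cm^2

3.12e-07


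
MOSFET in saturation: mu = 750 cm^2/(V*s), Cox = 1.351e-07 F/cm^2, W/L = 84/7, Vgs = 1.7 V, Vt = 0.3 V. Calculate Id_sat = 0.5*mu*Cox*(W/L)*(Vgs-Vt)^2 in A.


Step 1: Overdrive voltage Vov = Vgs - Vt = 1.7 - 0.3 = 1.4 V
Step 2: W/L = 84/7 = 12
Step 3: Id = 0.5 * 750 * 1.351e-07 * 12 * 1.4^2
Step 4: Id = 1.19e-03 A

1.19e-03


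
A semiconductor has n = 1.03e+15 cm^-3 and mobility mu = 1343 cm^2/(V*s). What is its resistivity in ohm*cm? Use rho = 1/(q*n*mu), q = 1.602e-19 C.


Step 1: sigma = q * n * mu = 1.602e-19 * 1.03e+15 * 1343 = 2.21603e-01 S/cm
Step 2: rho = 1 / sigma = 1 / 2.21603e-01 = 4.513 ohm*cm

4.513


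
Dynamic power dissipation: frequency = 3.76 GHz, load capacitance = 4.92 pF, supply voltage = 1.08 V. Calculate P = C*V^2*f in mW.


Step 1: V^2 = 1.08^2 = 1.1664 V^2
Step 2: P = C*V^2*f = 4.92e-12 F * 1.1664 * 3.76e9 Hz
Step 3: P = 2.157746688e-02 W
Step 4: P = 21.577 mW

21.577


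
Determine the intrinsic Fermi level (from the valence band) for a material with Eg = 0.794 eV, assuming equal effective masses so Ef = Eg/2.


Step 1: For an intrinsic semiconductor, the Fermi level sits at midgap.
Step 2: Ef = Eg / 2 = 0.794 / 2 = 0.397 eV

0.397


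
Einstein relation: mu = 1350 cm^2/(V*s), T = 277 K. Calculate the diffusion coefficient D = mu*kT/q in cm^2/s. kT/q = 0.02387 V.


Step 1: D = mu * (kT/q)
Step 2: D = 1350 * 0.02387
Step 3: D = 32.22 cm^2/s

32.22


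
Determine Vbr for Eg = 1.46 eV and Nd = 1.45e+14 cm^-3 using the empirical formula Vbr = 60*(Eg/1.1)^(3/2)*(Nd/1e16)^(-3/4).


Step 1: Eg/1.1 = 1.46/1.1 = 1.327273
Step 2: (Eg/1.1)^1.5 = 1.327273^1.5 = 1.529116
Step 3: (Nd/1e16)^(-0.75) = (0.0145)^(-0.75) = 23.931725
Step 4: Vbr = 60 * 1.529116 * 23.931725 = 2195.7 V

2195.7


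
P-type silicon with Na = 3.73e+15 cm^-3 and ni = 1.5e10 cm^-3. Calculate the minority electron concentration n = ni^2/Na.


Step 1: Majority hole concentration p ≈ Na = 3.73e+15 cm^-3
Step 2: n = ni^2 / Na = (1.5e10)^2 / 3.73e+15
Step 3: n = 6.03e+04 cm^-3

6.03e+04


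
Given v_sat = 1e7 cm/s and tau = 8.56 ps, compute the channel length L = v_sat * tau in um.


Step 1: tau in seconds = 8.56 ps * 1e-12 = 8.5600e-12 s
Step 2: L = v_sat * tau = 1e7 * 8.5600e-12 = 8.5600e-05 cm
Step 3: L in um = 8.5600e-05 * 1e4 = 0.856 um

0.856


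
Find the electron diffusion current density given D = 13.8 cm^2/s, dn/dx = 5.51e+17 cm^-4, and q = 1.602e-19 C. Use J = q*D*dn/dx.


Step 1: J = q * D * (dn/dx)
Step 2: J = 1.602e-19 * 13.8 * 5.51e+17
Step 3: J = 1.22e+00 A/cm^2

1.22e+00


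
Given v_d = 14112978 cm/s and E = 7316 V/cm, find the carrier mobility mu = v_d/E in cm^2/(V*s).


Step 1: mu = v_d / E
Step 2: mu = 14112978 / 7316
Step 3: mu = 1929.06 cm^2/(V*s)

1929.06


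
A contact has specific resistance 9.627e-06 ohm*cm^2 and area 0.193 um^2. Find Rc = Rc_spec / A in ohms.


Step 1: Convert area to cm^2: 0.193 um^2 = 1.9300e-09 cm^2
Step 2: Rc = Rc_spec / A = 9.627e-06 / 1.9300e-09
Step 3: Rc = 4.99e+03 ohms

4.99e+03


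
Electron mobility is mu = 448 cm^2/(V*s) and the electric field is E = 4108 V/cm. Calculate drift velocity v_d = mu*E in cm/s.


Step 1: v_d = mu * E
Step 2: v_d = 448 * 4108 = 1840384
Step 3: v_d = 1.84e+06 cm/s

1.84e+06


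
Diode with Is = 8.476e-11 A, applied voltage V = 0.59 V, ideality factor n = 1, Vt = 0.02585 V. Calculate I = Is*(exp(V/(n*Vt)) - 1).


Step 1: V/(n*Vt) = 0.59/(1*0.02585) = 22.8240
Step 2: exp(22.8240) = 8.1722e+09
Step 3: I = 8.476e-11 * (8.1722e+09 - 1) = 6.93e-01 A

6.93e-01


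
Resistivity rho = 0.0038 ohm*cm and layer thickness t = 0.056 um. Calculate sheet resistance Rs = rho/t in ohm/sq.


Step 1: Convert thickness to cm: t = 0.056 um = 5.6000e-06 cm
Step 2: Rs = rho / t = 0.0038 / 5.6000e-06
Step 3: Rs = 678.6 ohm/sq

678.6


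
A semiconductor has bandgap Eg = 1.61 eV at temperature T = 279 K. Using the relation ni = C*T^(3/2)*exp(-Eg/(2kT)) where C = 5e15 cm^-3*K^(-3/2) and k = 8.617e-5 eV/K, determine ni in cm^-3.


Step 1: Compute kT = 8.617e-5 * 279 = 0.02404143 eV
Step 2: Exponent = -Eg/(2kT) = -1.61/(2*0.02404143) = -33.48387
Step 3: T^(3/2) = 279^1.5 = 4660.22
Step 4: ni = 5e15 * 4660.22 * exp(-33.48387) = 6.69e+04 cm^-3

6.69e+04
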